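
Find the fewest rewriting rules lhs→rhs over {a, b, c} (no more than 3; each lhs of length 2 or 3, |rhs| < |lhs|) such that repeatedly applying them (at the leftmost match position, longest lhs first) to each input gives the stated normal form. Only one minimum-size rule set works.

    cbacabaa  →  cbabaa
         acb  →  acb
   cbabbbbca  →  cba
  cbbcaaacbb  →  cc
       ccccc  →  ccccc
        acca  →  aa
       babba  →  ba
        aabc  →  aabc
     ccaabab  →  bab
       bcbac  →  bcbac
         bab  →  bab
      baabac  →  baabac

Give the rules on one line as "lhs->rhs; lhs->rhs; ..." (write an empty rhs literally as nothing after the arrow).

acc->a; bb->c; ca->

  | cbacabaa => cbabaa
  | acb
  | cbabbbbca => cbacbbca => cbaccca => cbaca => cba
  | cbbcaaacbb => cccaaacbb => ccaacbb => cacbb => cbb => cc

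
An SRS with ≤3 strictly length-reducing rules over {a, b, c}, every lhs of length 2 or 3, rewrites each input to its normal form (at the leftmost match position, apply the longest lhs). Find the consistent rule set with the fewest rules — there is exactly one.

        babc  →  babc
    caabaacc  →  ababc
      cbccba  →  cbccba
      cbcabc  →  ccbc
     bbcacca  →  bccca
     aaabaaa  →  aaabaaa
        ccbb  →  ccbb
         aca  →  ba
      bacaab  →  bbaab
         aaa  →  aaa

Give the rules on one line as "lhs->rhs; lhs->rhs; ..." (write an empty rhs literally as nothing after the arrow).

ac->b; bca->c; caa->a

  | babc
  | caabaacc => abaacc => ababc
  | cbccba
  | cbcabc => ccbc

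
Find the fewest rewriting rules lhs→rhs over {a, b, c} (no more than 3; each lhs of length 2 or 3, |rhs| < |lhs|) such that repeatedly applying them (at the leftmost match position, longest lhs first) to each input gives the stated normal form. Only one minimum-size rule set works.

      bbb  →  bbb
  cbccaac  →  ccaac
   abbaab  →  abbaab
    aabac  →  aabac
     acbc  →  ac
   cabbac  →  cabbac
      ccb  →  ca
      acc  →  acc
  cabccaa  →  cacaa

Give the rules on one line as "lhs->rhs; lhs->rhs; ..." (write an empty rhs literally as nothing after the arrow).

  | bbb
  | cbccaac => ccaac
  | abbaab
  | aabac

bc->; ccb->ca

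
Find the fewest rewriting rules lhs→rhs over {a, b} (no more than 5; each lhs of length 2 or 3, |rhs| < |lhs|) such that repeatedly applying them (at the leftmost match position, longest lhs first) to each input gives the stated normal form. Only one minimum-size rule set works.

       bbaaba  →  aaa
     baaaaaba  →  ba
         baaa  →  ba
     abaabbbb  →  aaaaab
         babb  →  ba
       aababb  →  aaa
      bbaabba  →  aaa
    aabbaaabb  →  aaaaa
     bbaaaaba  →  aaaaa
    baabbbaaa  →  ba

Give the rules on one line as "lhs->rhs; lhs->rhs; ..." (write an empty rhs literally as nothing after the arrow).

  | bbaaba => aaba => aaa
  | baaaaaba => baaaaba => baaaba => baaba => baba => baa => ba
  | baaa => baa => ba
  | abaabbbb => aaabbbb => aaaaab

aba->aa; baa->ba; bb->; bbb->aa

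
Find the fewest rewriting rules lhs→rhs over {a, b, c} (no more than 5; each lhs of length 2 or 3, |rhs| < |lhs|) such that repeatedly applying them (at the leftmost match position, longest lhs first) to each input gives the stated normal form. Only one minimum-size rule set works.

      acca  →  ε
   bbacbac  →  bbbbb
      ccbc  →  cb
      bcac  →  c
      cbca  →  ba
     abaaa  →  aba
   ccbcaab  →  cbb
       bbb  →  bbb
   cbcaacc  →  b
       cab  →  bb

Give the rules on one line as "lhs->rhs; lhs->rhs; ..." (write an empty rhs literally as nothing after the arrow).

aa->; ac->b; bc->a; ca->b

  | acca => bca => aa => ε
  | bbacbac => bbbbac => bbbbb
  | ccbc => cca => cb
  | bcac => aac => c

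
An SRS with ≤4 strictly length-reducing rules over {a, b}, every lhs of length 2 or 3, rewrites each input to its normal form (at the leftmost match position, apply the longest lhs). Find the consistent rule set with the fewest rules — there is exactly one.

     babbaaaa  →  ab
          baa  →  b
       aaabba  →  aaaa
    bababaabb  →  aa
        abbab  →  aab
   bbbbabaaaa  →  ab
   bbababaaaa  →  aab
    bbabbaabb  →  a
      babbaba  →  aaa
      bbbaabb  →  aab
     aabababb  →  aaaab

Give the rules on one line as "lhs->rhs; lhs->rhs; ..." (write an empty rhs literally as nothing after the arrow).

ba->a; baa->b; bb->b; bbb->

  | babbaaaa => abbaaaa => abaaaa => abaa => ab
  | baa => b
  | aaabba => aaaba => aaaa
  | bababaabb => ababaabb => aabaabb => aabbb => aa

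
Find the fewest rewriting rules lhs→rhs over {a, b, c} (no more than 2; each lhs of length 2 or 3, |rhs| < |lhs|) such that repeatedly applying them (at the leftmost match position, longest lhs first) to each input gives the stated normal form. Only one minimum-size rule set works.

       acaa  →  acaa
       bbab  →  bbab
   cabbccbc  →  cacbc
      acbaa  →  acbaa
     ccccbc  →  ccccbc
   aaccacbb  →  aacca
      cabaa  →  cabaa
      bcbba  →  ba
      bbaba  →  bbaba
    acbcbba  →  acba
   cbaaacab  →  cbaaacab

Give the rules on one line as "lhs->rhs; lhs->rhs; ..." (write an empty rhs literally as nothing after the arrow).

  | acaa
  | bbab
  | cabbccbc => cacbc
  | acbaa

bbc->; cbb->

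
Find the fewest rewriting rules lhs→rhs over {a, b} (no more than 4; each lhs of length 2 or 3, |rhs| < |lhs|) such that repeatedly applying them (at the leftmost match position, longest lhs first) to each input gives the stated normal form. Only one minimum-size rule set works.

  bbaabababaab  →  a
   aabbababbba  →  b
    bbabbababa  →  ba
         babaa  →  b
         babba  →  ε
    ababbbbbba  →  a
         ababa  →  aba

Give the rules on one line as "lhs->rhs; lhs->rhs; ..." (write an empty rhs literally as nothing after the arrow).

aa->; aab->ba; bab->b; bba->aa

  | bbaabababaab => aaabababaab => abababaab => ababaab => abaab => abba => aaa => a
  | aabbababbba => babababbba => bababbba => babbba => bbba => baa => b
  | bbabbababa => aabbababa => babababa => bababa => baba => ba
  | babaa => baa => b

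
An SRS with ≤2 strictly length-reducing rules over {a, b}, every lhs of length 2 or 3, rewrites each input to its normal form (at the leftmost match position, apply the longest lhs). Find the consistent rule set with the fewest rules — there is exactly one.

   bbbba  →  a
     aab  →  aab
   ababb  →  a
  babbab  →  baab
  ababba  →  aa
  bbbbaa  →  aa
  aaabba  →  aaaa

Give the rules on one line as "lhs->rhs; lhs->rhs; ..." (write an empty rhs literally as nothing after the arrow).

aba->a; bb->

  | bbbba => bba => a
  | aab
  | ababb => abb => a
  | babbab => baab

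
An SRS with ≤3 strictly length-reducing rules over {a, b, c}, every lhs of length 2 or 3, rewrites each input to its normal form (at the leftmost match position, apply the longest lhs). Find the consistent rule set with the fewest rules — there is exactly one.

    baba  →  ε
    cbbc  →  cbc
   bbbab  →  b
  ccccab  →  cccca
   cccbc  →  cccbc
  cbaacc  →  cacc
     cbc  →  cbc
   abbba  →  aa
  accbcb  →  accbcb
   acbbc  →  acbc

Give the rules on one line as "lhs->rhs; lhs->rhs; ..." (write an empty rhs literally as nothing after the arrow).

ab->a; ba->; bb->b

  | baba => ba => ε
  | cbbc => cbc
  | bbbab => bbab => bab => b
  | ccccab => cccca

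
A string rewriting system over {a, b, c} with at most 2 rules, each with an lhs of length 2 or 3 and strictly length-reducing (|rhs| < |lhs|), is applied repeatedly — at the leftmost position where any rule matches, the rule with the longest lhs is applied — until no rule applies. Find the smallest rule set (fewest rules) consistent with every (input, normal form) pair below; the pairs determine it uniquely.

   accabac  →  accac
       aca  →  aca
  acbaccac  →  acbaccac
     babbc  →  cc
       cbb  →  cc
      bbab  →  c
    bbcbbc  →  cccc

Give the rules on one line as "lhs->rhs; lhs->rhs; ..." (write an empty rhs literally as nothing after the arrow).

ab->; bb->c

  | accabac => accac
  | aca
  | acbaccac
  | babbc => bbc => cc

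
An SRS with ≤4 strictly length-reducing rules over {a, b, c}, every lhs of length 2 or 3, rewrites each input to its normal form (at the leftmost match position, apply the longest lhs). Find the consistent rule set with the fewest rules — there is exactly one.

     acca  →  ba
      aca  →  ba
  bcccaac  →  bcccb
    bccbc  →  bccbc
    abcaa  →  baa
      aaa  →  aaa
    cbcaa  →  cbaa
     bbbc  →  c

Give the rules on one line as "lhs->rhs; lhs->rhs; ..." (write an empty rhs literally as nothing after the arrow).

  | acca => bca => ba
  | aca => ba
  | bcccaac => bcccab => bcccb
  | bccbc

ab->b; ac->b; bbb->; bca->ba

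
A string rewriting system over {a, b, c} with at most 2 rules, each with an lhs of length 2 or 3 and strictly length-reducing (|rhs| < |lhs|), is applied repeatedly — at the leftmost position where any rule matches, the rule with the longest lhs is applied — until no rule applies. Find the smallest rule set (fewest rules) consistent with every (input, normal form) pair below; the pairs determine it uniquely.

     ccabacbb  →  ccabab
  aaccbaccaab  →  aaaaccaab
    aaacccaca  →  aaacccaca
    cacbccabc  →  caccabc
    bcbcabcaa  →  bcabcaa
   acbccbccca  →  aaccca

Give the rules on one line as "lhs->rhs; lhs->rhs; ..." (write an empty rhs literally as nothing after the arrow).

cb->; ccb->a

  | ccabacbb => ccabab
  | aaccbaccaab => aaaaccaab
  | aaacccaca
  | cacbccabc => caccabc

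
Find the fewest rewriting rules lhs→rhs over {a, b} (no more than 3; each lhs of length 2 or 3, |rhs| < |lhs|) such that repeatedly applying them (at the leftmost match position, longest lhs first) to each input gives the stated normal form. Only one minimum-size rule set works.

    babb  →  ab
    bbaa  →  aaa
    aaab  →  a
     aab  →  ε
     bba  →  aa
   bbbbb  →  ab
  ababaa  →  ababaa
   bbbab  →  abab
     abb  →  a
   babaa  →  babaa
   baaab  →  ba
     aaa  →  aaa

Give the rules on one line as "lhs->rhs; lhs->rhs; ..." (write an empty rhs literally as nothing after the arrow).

  | babb => bbb => ab
  | bbaa => aaa
  | aaab => a
  | aab => ε

aab->; abb->bb; bb->a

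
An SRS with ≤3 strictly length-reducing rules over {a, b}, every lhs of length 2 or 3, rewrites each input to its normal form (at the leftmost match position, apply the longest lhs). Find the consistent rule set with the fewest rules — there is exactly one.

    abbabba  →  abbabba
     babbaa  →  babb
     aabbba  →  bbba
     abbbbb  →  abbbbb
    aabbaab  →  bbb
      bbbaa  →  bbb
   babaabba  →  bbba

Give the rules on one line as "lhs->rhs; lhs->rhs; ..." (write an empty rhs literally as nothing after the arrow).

  | abbabba
  | babbaa => babb
  | aabbba => bbba
  | abbbbb

aa->; aba->a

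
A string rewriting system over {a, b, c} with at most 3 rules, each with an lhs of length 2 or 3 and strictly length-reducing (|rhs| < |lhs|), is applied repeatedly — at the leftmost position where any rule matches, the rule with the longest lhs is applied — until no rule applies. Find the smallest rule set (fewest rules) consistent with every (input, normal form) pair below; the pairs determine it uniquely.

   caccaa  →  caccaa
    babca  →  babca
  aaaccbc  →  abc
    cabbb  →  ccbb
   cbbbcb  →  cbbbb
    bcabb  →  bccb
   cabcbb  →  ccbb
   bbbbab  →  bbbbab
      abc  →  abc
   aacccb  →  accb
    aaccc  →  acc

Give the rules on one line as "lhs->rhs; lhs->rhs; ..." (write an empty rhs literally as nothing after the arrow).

  | caccaa
  | babca
  | aaaccbc => aacbc => abc
  | cabbb => ccbb

aac->a; abb->cb; bcb->bb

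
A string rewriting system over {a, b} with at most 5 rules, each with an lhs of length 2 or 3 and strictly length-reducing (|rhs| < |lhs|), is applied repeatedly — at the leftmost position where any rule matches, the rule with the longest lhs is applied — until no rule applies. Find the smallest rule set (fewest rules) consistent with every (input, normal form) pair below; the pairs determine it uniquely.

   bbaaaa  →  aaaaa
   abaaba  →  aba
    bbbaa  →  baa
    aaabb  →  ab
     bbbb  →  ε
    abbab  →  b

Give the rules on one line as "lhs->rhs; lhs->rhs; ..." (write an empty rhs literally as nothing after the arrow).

aab->; abb->ba; bb->; bba->aa

  | bbaaaa => aaaaa
  | abaaba => aba
  | bbbaa => baa
  | aaabb => ab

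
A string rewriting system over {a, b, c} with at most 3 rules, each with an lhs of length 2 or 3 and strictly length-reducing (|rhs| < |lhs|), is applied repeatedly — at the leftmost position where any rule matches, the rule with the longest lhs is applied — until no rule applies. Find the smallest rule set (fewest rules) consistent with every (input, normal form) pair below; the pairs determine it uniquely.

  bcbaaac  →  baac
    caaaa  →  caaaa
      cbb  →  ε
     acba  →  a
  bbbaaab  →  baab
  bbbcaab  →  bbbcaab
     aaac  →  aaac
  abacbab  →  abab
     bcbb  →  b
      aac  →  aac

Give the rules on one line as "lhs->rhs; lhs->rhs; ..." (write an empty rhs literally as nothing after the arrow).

  | bcbaaac => baac
  | caaaa
  | cbb => ε
  | acba => a

bba->; cba->; cbb->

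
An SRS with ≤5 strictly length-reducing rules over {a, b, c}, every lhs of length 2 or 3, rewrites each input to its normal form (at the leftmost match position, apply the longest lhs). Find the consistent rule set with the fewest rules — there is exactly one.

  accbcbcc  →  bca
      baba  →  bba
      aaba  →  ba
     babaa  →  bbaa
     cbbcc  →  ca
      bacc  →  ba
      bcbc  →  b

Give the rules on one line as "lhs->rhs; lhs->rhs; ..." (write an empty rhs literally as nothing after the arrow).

ab->b; cb->c; cc->; ccc->ca

  | accbcbcc => abcbcc => bcbcc => bccc => bca
  | baba => bba
  | aaba => aba => ba
  | babaa => bbaa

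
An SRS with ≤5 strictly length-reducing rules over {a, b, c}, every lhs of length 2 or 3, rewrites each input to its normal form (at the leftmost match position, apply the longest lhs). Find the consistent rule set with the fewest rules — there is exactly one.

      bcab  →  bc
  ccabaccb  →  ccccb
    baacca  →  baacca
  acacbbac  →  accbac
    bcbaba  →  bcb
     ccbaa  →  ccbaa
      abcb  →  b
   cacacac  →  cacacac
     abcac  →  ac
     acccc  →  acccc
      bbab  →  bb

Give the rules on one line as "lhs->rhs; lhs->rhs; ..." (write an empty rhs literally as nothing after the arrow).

ab->; aba->; abc->; acb->c

  | bcab => bc
  | ccabaccb => ccccb
  | baacca
  | acacbbac => accbac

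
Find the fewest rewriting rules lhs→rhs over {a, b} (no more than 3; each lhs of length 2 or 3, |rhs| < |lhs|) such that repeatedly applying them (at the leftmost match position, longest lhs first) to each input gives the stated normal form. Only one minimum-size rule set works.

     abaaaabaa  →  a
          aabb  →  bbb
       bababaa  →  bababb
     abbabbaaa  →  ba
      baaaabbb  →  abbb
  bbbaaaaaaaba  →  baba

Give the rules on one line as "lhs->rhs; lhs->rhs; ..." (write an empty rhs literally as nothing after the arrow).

  | abaaaabaa => abbaabaa => aabaa => bbaa => a
  | aabb => bbb
  | bababaa => bababb
  | abbabbaaa => abbaaa => aaa => ba

aa->b; bba->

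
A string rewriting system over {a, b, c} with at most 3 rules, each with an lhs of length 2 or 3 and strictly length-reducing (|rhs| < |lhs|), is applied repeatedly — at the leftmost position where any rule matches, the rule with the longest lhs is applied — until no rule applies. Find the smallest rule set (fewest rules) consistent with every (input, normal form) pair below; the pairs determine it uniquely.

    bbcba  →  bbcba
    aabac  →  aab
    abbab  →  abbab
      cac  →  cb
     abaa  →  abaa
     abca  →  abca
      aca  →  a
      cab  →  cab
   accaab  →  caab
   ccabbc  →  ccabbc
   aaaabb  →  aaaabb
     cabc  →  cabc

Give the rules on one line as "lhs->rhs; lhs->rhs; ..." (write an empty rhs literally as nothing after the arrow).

  | bbcba
  | aabac => aab
  | abbab
  | cac => cb

ac->; cac->cb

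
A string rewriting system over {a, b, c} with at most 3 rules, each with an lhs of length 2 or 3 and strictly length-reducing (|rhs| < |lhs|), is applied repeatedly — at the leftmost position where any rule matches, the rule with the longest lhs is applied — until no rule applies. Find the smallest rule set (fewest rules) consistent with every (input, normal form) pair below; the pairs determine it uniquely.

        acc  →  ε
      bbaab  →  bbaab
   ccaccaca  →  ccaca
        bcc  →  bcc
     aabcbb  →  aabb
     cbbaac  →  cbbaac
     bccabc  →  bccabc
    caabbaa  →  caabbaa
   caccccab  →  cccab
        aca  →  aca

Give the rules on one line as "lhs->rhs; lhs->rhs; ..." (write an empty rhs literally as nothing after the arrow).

acc->; bcb->b

  | acc => ε
  | bbaab
  | ccaccaca => ccaca
  | bcc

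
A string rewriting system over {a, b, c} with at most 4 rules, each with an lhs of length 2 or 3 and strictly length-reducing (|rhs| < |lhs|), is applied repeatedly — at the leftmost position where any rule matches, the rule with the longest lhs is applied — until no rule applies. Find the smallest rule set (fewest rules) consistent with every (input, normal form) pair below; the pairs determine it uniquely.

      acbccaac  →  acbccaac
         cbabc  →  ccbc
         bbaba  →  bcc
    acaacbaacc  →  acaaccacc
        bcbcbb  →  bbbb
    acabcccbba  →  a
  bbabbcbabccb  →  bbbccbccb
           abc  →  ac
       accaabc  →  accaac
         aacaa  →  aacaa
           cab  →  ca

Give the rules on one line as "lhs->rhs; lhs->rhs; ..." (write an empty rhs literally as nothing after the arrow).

  | acbccaac
  | cbabc => ccbc
  | bbaba => bcba => bcc
  | acaacbaacc => acaaccacc

ab->a; aba->bb; ba->c; cbb->bb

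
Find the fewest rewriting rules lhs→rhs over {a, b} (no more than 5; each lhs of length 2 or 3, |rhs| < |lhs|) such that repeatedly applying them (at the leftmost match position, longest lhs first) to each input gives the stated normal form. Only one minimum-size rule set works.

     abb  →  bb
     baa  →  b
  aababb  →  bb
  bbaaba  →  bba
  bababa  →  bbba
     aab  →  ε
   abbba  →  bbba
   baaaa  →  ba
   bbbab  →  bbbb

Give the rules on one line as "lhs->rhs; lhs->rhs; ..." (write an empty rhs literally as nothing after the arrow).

  | abb => bb
  | baa => b
  | aababb => abb => bb
  | bbaaba => bba

aa->; aaa->; aab->; ab->b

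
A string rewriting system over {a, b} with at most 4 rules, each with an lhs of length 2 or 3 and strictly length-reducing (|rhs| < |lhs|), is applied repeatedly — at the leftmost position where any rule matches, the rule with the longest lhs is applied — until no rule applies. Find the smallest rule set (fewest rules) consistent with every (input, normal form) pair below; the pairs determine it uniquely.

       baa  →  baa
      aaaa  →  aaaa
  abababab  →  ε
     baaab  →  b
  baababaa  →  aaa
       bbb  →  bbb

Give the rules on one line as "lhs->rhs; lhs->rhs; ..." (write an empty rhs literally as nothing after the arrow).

  | baa
  | aaaa
  | abababab => ababab => abab => ab => ε
  | baaab => bab => b

aab->b; ab->; abb->a; bba->ab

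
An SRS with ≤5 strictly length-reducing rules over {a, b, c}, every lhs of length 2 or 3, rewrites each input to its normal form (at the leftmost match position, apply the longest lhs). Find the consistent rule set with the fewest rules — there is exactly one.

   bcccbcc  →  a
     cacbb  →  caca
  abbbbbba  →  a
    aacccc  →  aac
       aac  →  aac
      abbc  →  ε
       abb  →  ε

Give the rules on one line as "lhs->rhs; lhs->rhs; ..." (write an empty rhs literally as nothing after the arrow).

  | bcccbcc => bbcc => acc => a
  | cacbb => caca
  | abbbbbba => ccbbbba => bbbba => abba => cca => a
  | aacccc => aac

abb->cc; bb->a; cc->; ccc->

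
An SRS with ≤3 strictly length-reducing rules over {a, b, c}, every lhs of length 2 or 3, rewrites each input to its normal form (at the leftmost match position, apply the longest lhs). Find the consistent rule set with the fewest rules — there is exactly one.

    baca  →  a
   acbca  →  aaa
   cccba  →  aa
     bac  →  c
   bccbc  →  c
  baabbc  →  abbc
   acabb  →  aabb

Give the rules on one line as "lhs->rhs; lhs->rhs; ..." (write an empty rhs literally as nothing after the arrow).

  | baca => ca => a
  | acbca => aaca => aaa
  | cccba => ccaa => caa => aa
  | bac => c

ba->; ca->a; cb->a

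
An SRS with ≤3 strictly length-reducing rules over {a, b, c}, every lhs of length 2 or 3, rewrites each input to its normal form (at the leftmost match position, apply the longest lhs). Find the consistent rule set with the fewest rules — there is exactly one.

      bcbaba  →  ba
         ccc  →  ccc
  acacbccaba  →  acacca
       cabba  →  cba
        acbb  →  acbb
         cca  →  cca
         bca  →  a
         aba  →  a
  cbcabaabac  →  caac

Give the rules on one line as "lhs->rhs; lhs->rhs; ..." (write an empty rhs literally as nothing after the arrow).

  | bcbaba => baba => ba
  | ccc
  | acacbccaba => acaccaba => acacca
  | cabba => cba

ab->; bc->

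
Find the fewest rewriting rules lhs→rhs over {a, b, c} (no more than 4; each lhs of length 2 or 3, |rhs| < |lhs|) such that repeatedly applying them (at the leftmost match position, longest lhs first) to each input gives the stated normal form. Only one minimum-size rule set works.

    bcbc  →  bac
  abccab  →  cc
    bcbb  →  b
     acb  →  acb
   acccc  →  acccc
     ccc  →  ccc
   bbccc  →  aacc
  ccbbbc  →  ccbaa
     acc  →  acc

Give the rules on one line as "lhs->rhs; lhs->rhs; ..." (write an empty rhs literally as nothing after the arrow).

  | bcbc => bac
  | abccab => ccab => cc
  | bcbb => bab => b
  | acb

ab->; bbc->aa; bcb->ba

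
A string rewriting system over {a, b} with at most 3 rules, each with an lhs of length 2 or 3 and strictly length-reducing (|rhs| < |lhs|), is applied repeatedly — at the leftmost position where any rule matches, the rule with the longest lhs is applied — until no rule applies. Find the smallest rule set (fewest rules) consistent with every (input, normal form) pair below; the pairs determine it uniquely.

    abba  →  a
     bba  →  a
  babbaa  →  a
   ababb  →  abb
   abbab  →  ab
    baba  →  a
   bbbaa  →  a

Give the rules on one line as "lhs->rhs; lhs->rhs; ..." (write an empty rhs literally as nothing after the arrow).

  | abba => aba => aa => a
  | bba => ba => a
  | babbaa => abbaa => abaa => aaa => aa => a
  | ababb => aabb => abb

aa->a; ba->a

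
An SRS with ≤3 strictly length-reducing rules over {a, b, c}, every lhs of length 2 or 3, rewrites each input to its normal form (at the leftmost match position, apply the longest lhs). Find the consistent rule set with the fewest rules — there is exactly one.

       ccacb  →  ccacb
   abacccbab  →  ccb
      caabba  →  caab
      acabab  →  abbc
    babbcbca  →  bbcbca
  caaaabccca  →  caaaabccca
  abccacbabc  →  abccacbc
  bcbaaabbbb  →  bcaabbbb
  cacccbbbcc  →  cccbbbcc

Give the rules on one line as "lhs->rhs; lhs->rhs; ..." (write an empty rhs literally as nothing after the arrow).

acc->c; ba->; cab->bc

  | ccacb
  | abacccbab => acccbab => ccbab => ccb
  | caabba => caab
  | acabab => abcab => abbc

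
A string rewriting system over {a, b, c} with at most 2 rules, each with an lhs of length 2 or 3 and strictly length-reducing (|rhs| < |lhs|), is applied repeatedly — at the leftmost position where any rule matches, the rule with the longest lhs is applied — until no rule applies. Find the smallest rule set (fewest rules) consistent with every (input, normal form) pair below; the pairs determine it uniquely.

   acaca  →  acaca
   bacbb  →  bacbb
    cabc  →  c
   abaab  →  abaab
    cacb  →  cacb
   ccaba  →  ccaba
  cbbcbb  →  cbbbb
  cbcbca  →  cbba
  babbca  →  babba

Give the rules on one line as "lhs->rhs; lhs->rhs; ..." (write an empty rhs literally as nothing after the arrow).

abc->; bc->b

  | acaca
  | bacbb
  | cabc => c
  | abaab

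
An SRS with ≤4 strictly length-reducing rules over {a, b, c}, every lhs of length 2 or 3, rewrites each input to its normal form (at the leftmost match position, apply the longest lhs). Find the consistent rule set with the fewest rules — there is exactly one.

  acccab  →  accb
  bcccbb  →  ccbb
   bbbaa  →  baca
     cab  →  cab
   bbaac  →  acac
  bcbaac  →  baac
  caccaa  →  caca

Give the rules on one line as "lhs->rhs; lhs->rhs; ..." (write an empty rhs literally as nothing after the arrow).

  | acccab => accb
  | bcccbb => ccbb
  | bbbaa => baca
  | cab

bba->ac; bc->; cca->c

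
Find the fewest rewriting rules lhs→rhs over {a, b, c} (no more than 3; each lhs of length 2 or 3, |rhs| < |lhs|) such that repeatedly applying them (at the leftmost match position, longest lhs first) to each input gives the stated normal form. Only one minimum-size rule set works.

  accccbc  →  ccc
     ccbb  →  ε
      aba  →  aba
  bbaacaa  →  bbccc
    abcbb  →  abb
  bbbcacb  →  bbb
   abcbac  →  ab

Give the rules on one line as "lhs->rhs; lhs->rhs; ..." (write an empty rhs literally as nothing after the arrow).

aa->c; ac->; cb->

  | accccbc => cccbc => ccc
  | ccbb => cb => ε
  | aba
  | bbaacaa => bbccaa => bbccc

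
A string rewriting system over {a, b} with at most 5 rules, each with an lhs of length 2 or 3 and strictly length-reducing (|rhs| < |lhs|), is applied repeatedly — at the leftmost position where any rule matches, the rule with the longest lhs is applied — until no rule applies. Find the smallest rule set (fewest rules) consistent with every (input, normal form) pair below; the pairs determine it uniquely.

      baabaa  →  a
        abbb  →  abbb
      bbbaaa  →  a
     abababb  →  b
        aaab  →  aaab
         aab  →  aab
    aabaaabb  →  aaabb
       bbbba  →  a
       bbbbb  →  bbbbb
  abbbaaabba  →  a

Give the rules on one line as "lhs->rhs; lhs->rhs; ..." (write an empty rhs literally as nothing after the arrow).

  | baabaa => abaa => a
  | abbb
  | bbbaaa => bbaa => ba => a
  | abababb => babb => b

aba->; ba->a; baa->a; bab->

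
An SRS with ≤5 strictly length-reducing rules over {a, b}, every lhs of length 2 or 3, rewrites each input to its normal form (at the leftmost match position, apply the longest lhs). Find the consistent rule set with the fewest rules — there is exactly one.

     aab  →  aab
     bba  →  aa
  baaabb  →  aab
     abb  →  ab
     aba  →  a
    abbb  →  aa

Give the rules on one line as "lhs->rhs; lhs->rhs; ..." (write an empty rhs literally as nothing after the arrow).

  | aab
  | bba => aa
  | baaabb => aabb => aab
  | abb => ab

ba->; bb->b; bba->aa; bbb->a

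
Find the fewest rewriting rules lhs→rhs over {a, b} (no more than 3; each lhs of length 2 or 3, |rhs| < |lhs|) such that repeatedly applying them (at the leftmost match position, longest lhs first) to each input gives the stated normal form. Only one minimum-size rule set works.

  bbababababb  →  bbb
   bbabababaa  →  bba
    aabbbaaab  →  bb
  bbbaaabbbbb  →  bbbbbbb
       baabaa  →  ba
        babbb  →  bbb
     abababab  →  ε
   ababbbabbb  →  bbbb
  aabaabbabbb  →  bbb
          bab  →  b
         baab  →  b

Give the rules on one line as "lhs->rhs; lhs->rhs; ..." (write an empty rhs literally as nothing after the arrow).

  | bbababababb => bbabababb => bbababb => bbabb => bbb
  | bbabababaa => bbababaa => bbabaa => bbaa => bba
  | aabbbaaab => abbbaaab => bbaaab => bbaab => bbab => bb
  | bbbaaabbbbb => bbbaabbbbb => bbbabbbbb => bbbbbbb

aa->a; ab->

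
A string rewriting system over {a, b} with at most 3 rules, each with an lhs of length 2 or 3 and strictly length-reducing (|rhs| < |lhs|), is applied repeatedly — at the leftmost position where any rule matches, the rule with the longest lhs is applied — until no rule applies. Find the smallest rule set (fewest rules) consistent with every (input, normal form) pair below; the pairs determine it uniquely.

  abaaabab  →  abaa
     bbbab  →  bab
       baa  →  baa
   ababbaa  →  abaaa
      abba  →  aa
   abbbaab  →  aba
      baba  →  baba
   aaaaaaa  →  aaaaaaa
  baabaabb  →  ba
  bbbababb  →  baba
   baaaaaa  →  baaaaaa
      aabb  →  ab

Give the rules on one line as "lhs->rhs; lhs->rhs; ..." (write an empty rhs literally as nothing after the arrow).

aab->a; bb->

  | abaaabab => abaaab => abaa
  | bbbab => bab
  | baa
  | ababbaa => abaaa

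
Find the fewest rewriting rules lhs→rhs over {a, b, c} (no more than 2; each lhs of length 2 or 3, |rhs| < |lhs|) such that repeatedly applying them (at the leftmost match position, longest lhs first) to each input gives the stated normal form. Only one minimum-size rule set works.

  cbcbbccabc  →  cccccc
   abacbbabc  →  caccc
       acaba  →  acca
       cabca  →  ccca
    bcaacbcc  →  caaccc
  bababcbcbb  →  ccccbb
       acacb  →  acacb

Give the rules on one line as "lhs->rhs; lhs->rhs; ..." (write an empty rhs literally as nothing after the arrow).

  | cbcbbccabc => ccbbccabc => ccbccabc => ccccabc => cccccc
  | abacbbabc => cacbbabc => cacbbcc => cacbcc => caccc
  | acaba => acca
  | cabca => ccca

ab->c; bc->c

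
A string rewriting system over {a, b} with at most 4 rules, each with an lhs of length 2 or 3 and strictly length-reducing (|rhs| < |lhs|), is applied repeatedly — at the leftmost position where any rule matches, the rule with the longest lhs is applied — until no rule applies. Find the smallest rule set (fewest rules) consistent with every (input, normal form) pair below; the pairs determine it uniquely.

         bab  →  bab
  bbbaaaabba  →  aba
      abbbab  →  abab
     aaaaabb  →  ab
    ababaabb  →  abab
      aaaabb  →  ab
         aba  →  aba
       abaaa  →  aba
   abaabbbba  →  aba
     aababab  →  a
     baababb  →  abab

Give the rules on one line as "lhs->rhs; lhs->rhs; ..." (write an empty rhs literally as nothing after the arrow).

  | bab
  | bbbaaaabba => abaaaabba => abbaabba => abaabba => abbbba => abbba => abba => aba
  | abbbab => abbab => abab
  | aaaaabb => baaabb => bbabb => aabb => bbb => ab

aa->b; abb->ab; bb->a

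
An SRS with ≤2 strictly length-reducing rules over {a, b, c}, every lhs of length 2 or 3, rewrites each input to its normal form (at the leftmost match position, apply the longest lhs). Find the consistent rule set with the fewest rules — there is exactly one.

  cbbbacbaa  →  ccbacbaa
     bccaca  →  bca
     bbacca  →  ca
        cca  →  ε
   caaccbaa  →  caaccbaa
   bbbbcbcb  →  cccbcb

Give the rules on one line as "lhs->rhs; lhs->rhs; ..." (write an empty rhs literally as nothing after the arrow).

  | cbbbacbaa => ccbacbaa
  | bccaca => bca
  | bbacca => cacca => ca
  | cca => ε

bb->c; cca->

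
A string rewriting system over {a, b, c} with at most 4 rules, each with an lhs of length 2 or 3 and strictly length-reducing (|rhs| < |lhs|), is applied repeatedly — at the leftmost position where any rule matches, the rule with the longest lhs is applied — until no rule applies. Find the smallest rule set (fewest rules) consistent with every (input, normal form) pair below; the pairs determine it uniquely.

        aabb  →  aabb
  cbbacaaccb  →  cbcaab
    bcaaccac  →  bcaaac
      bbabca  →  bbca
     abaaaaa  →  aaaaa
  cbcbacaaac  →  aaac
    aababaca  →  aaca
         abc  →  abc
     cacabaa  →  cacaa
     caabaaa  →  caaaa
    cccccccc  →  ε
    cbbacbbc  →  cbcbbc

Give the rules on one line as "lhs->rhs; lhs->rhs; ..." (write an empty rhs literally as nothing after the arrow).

ba->; bcc->c; cc->

  | aabb
  | cbbacaaccb => cbcaaccb => cbcaab
  | bcaaccac => bcaaac
  | bbabca => bbca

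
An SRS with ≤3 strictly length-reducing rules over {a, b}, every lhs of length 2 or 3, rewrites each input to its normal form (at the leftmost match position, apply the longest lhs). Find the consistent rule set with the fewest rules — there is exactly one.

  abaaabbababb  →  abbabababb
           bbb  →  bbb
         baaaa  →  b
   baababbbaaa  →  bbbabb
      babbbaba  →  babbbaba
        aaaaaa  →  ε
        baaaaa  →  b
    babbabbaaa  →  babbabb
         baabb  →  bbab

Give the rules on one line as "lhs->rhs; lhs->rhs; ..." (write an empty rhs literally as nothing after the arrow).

  | abaaabbababb => abaabbababb => abbabababb
  | bbb
  | baaaa => baaa => baa => b
  | baababbbaaa => bbaabbbaaa => bbbabbaaa => bbbabbaa => bbbabb

aa->; aaa->aa; aab->ba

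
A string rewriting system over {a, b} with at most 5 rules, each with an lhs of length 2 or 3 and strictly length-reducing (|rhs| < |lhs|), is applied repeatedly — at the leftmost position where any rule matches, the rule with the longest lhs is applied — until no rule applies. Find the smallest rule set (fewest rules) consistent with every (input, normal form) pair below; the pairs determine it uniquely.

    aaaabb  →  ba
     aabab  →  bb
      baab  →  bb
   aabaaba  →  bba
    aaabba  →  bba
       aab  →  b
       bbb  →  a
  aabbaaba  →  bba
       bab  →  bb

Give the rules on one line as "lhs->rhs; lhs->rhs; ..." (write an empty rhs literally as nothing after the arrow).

aaa->; ab->b; abb->ba; bbb->a

  | aaaabb => abb => ba
  | aabab => abab => bab => bb
  | baab => bab => bb
  | aabaaba => abaaba => baaba => baba => bba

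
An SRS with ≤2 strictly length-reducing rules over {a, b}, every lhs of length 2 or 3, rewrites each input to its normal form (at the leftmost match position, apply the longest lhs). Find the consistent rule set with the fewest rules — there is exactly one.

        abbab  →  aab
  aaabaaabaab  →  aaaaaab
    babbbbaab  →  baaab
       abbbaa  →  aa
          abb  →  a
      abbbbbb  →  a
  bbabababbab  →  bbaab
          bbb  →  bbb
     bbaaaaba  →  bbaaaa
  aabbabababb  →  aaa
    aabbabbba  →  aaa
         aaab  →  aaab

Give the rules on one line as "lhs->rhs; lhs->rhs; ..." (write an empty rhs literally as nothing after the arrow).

  | abbab => aab
  | aaabaaabaab => aaaaabaab => aaaaaab
  | babbbbaab => babbaab => baaab
  | abbbaa => abaa => aa

aba->a; abb->a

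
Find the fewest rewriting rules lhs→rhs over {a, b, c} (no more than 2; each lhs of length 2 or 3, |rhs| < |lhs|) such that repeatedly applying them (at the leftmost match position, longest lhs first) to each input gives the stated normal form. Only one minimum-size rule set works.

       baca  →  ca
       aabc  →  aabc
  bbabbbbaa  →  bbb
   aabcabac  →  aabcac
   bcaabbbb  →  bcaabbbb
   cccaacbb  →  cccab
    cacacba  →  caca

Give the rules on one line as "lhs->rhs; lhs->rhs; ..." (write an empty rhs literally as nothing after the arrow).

  | baca => ca
  | aabc
  | bbabbbbaa => bbbbbaa => bbbba => bbb
  | aabcabac => aabcac

acb->; ba->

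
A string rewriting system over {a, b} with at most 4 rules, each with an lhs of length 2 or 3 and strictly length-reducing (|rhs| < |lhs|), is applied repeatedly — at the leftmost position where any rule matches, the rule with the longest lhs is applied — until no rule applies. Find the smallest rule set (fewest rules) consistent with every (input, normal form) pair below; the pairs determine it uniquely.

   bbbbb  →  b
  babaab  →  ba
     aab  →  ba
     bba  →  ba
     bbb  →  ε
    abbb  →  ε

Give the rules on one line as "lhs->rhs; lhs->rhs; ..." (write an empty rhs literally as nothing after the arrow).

  | bbbbb => bb => b
  | babaab => bbaab => baab => bba => ba
  | aab => ba
  | bba => ba

aab->ba; ab->b; bb->b; bbb->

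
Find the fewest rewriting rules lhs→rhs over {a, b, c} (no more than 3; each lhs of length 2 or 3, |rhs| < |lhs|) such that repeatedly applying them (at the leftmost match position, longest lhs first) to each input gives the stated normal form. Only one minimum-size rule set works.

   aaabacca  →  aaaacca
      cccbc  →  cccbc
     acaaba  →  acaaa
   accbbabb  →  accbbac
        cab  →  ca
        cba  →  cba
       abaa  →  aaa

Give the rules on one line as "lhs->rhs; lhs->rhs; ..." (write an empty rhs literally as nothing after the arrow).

ab->a; abb->ac

  | aaabacca => aaaacca
  | cccbc
  | acaaba => acaaa
  | accbbabb => accbbac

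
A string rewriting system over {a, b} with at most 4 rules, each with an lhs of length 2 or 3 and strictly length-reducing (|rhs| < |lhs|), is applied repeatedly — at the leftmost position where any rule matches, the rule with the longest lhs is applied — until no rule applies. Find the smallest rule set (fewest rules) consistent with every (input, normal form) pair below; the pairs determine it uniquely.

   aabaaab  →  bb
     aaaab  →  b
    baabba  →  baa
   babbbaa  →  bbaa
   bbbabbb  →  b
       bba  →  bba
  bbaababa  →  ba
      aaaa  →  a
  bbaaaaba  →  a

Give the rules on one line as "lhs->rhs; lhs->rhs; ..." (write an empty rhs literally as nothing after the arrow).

aaa->; ab->b; abb->; bbb->

  | aabaaab => abaaab => baaab => bb
  | aaaab => ab => b
  | baabba => baa
  | babbbaa => bbaa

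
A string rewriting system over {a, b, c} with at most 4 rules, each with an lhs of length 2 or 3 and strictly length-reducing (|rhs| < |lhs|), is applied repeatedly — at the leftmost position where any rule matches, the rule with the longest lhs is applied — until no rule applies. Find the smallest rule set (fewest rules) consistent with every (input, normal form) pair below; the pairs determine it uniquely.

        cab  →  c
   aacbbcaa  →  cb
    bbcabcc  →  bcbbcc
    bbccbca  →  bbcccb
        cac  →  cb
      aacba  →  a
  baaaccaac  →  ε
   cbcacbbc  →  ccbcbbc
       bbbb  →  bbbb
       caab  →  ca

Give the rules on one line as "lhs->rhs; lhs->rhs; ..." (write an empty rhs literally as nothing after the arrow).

  | cab => c
  | aacbbcaa => abbbcaa => bbcaa => bcba => bca => cb
  | bbcabcc => bcbbcc
  | bbccbca => bbcccb

ab->; ac->b; ba->a; bca->cb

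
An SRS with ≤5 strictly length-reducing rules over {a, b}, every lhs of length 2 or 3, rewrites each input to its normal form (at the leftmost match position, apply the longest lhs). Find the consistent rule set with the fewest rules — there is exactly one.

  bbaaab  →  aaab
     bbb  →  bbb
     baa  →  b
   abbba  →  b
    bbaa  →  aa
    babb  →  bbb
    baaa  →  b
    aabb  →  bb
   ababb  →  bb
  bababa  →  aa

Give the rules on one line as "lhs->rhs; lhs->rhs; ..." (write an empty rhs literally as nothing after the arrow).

aba->aa; abb->bb; ba->b; bba->a

  | bbaaab => aaab
  | bbb
  | baa => ba => b
  | abbba => bbba => ba => b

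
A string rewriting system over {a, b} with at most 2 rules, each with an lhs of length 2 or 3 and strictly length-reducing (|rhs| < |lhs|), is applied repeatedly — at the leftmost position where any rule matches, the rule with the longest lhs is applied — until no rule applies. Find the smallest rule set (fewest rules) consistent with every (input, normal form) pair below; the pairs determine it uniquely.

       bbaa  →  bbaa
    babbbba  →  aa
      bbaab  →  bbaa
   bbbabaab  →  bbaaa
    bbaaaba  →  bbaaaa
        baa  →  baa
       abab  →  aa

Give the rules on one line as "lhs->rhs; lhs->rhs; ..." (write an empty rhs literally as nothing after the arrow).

  | bbaa
  | babbbba => abbba => abba => aba => aa
  | bbaab => bbaa
  | bbbabaab => bbaaab => bbaaa

ab->a; bab->a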